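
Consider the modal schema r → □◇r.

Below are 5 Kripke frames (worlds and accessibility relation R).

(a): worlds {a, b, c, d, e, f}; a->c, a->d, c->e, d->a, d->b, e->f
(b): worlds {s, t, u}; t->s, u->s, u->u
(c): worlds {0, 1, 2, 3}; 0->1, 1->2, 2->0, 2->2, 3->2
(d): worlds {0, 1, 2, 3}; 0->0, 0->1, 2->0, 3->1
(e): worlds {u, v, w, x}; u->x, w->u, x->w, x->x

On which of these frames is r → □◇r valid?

The schema corresponds to symmetry: ∀x ∀y (Rxy → Ryx).
(a): fails — Rce but not Rec.
(b): fails — Rus but not Rsu.
(c): fails — R32 but not R23.
(d): fails — R01 but not R10.
(e): fails — Rxw but not Rwx.
Valid on no frame.

none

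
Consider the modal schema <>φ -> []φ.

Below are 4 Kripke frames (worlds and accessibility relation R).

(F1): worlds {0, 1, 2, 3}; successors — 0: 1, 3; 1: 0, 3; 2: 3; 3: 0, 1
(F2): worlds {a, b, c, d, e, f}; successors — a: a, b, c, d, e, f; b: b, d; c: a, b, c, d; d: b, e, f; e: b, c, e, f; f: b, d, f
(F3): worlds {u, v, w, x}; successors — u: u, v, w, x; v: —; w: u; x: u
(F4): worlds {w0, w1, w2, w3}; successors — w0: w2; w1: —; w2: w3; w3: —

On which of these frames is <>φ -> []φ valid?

(F4)

The schema corresponds to partial functionality: forall x forall y forall z (Rxy & Rxz -> y = z).
(F1): fails — 0 sees both 1 and 3.
(F2): fails — a sees both a and b.
(F3): fails — u sees both u and v.
(F4): condition met.
Valid on: (F4).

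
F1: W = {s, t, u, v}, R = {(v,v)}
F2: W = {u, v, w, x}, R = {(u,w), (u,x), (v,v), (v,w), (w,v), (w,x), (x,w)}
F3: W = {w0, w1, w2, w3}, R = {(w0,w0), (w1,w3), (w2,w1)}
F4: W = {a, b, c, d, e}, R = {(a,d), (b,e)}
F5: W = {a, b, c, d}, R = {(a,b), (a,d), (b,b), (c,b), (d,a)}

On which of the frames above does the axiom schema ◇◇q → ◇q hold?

F1, F4

The schema corresponds to transitivity: ∀x ∀y ∀z (Rxy ∧ Ryz → Rxz).
F1: holds.
F2: fails — Rxw and Rwx but not Rxx.
F3: fails — Rw2w1 and Rw1w3 but not Rw2w3.
F4: holds.
F5: fails — Rad and Rda but not Raa.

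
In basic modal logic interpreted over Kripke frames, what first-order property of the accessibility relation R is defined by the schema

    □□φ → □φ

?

density: ∀x ∀y (Rxy → ∃z (Rxz ∧ Rzy))

This schema is the C4 axiom.
Its frame correspondent is density — ∀x ∀y (Rxy → ∃z (Rxz ∧ Rzy)).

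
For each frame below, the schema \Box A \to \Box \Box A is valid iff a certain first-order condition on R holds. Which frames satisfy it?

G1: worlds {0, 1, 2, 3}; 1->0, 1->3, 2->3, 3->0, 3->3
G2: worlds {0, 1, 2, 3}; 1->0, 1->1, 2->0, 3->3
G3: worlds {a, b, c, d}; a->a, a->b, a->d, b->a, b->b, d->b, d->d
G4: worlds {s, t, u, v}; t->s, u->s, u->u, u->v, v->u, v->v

Frame correspondent (Sahlqvist): \forall x \forall y \forall z (Rxy \wedge Ryz \to Rxz) — i.e. transitivity.
G1: fails — R23 and R30 but not R20.
G2: satisfies the condition.
G3: fails — Rba and Rad but not Rbd.
G4: fails — Rvu and Rus but not Rvs.
Valid on: G2.

G2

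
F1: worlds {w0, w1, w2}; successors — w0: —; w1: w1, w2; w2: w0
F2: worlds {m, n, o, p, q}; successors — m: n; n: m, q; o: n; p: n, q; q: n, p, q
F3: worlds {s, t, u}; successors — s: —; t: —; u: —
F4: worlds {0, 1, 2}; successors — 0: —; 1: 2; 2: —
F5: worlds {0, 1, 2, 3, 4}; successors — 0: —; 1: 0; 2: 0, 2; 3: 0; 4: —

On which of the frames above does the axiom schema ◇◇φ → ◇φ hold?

This is the axiom for transitivity; its first-order frame correspondent is ∀x ∀y ∀z (Rxy ∧ Ryz → Rxz).
F1: fails — Rw1w2 and Rw2w0 but not Rw1w0.
F2: fails — Ron and Rnq but not Roq.
F3: condition met.
F4: condition met.
F5: condition met.

F3, F4, F5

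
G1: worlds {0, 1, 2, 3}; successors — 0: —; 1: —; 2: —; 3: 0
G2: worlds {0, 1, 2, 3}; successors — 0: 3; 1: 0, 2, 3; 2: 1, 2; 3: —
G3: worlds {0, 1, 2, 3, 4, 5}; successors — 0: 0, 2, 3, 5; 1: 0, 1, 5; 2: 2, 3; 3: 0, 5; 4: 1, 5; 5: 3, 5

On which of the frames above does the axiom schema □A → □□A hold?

The schema corresponds to transitivity: ∀x ∀y ∀z (Rxy ∧ Ryz → Rxz).
G1: ✓.
G2: fails — R12 and R21 but not R11.
G3: fails — R10 and R02 but not R12.
Valid on: G1.

G1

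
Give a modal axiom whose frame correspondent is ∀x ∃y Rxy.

□p → ◇p

A defining formula is □p → ◇p (the D axiom).
Suppose □p→◇p is valid. At any x set V(p)=W. Then □p at x, so ◇p at x, so x has a successor.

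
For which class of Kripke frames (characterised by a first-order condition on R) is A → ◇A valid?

Equivalently (dual form): □A → A.
Suppose □A→A is valid. At any x set V(A)={w : Rxw}. Then □A holds at x, so A holds at x, i.e. Rxx.

reflexivity: ∀x Rxx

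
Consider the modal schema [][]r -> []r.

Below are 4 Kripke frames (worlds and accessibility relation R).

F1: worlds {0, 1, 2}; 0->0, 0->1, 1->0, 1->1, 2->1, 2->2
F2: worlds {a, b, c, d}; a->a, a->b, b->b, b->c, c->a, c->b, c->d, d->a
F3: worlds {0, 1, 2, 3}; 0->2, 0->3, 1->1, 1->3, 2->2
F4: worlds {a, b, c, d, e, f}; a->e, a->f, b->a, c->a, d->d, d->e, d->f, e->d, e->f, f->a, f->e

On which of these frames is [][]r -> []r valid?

The schema corresponds to density: forall x forall y (Rxy -> exists z (Rxz & Rzy)).
F1: ✓.
F2: fails — Rcd but no z with Rcz and Rzd.
F3: fails — R03 but no z with R0z and Rz3.
F4: fails — Rba but no z with Rbz and Rza.
Valid on: F1.

F1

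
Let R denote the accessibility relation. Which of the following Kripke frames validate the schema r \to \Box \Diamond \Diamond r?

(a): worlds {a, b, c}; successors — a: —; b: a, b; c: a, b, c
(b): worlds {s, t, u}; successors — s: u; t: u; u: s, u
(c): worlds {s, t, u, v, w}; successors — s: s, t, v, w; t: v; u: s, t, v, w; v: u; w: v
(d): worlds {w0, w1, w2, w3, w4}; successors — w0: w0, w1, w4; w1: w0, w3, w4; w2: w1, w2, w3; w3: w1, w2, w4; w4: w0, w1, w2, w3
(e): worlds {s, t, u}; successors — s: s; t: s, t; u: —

This is the axiom for a generalized confluence (Geach) condition; its first-order frame correspondent is \forall x \forall z (xRz \to \exists w (x = w \wedge z R^2 w)).
(a): fails — bRa but no w with b=w and aR²w.
(b): fails — tRu but no w with t=w and uR²w.
(c): fails — sRt but no w* with s=w* and tR²w*.
(d): ✓.
(e): fails — tRs but no w with t=w and sR²w.

(d)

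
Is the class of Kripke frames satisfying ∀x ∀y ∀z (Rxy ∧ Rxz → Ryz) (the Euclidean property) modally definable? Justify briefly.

The condition is the Euclidean property. A defining modal formula is ◇r → □◇r.

Yes, by ◇r → □◇r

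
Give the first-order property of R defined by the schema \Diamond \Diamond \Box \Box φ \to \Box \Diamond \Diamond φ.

\forall x \forall y \forall z ((x R^2 y \wedge xRz) \to \exists w (y R^2 w \wedge z R^2 w))

This is a Sahlqvist (Geach-type) schema ◇^2□^2φ → □^1◇^2φ.
First-order correspondent: \forall x \forall y \forall z ((x R^2 y \wedge xRz) \to \exists w (y R^2 w \wedge z R^2 w)).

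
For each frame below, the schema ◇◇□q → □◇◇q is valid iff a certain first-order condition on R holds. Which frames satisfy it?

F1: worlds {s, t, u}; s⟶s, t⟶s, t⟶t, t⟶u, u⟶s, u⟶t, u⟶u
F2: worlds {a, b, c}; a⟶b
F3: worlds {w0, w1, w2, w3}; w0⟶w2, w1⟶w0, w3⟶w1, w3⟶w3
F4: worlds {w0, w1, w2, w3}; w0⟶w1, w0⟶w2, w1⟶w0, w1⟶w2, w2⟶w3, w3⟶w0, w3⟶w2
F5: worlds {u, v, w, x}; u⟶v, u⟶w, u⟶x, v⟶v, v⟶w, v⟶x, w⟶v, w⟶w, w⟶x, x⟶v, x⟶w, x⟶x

This is the axiom for a generalized confluence (Geach) condition; its first-order frame correspondent is ∀x ∀y ∀z ((xR²y ∧ xRz) → ∃w (yRw ∧ zR²w)).
F1: satisfies the condition.
F2: satisfies the condition.
F3: fails — w1R²w2, w1Rw0 but no w with w2Rw and w0R²w.
F4: fails — w0R²w2, w0Rw2 but no w with w2Rw and w2R²w.
F5: satisfies the condition.

F1, F2, F5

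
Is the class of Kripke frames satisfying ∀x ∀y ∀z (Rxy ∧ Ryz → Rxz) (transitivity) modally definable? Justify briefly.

The condition is transitivity. A defining modal formula is □p → □□p.

Yes, by □p → □□p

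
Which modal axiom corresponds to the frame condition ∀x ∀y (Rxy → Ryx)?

This is symmetry; the standard corresponding axiom is B: s → □◇s.
Suppose s→□◇s is valid. Take Rxy and set V(s)={x}. Then s at x, so □◇s at x, so ◇s at y, so some z with Ryz has s; z=x, i.e. Ryx.

s → □◇s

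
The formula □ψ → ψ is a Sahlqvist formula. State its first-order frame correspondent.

This is the T axiom.
Its frame correspondent is reflexivity — ∀x Rxx.

reflexivity: ∀x Rxx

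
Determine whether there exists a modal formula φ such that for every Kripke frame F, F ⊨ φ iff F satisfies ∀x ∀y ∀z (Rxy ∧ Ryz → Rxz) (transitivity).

Yes: it is transitivity, defined by the 4 schema □q → □□q.
Suppose □q→□□q is valid. Take Rxy, Ryz and set V(q)={w : Rxw}. Then □q at x, so □□q at x, so □q at y, so q at z, i.e. Rxz.

Yes, by □q → □□q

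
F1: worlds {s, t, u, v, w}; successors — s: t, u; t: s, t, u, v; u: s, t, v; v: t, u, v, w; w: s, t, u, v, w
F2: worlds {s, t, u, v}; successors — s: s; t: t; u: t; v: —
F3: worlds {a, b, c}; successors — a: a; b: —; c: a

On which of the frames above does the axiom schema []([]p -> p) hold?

Frame correspondent (Sahlqvist): forall x forall y (Rxy -> Ryy) — i.e. shift-reflexivity.
F1: fails — Rus but not Rss.
F2: ✓.
F3: ✓.
Valid on: F2, F3.

F2, F3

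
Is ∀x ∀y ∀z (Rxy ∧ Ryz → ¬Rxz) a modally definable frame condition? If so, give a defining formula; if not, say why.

If a class were modally definable it would be closed under surjective bounded morphisms (Goldblatt–Thomason).
The 7-cycle (worlds 0,1,2,3,4,5,6 with 0→1→2→3→4→5→6→0) is intransitive. Mapping every world to a single reflexive point • is a surjective bounded morphism; the reflexive point is not intransitive (R••∧R•• but R••).
So the class is not modally definable.

No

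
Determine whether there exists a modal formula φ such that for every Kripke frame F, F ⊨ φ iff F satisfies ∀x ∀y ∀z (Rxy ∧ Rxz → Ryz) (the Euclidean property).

Yes: it is the Euclidean property, defined by the 5 schema ◇p → □◇p.
Suppose ◇p→□◇p is valid. Take Rxy, Rxz and set V(p)={y}. Then ◇p at x, so □◇p at x, so ◇p at z, so some w with Rzw has p; w=y, i.e. Rzy. By symmetry of the argument, Ryz.

Yes, by ◇p → □◇p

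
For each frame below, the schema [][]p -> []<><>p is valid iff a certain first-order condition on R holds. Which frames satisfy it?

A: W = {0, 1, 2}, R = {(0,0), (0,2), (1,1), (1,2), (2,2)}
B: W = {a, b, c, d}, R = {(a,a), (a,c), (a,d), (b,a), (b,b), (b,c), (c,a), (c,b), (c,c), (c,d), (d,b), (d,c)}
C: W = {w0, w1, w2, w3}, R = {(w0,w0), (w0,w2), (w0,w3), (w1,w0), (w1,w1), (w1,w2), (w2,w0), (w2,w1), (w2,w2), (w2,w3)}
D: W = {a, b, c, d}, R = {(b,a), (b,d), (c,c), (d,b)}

This is the axiom for a generalized confluence (Geach) condition; its first-order frame correspondent is forall x forall z (xRz -> exists w (x R^2 w & z R^2 w)).
A: condition met.
B: condition met.
C: fails — w0Rw3 but no w with w0R²w and w3R²w.
D: fails — bRa but no w with bR²w and aR²w.

A, B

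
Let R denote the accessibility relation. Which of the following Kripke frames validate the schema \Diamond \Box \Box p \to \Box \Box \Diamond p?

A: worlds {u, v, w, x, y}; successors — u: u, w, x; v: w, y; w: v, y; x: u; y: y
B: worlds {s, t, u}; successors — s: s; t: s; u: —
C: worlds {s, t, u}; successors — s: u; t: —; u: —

This is the axiom for a generalized confluence (Geach) condition; its first-order frame correspondent is \forall x \forall y \forall z ((xRy \wedge x R^2 z) \to \exists w (y R^2 w \wedge zRw)).
A: fails — uRw, uR²x but no t with wR²t and xRt.
B: holds.
C: holds.

B, C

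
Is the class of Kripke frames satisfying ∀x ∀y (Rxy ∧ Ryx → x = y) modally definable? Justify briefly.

If a class were modally definable it would be closed under surjective bounded morphisms (Goldblatt–Thomason).
The 6-cycle (worlds a,b,c,d,e,f with a→b→c→d→e→f→a) is antisymmetric. Sending even-indexed worlds to a and odd-indexed worlds to b is a surjective bounded morphism onto the two-world frame with a↔b, which is not antisymmetric.
Hence antisymmetry is not modally definable.

Not definable by any modal formula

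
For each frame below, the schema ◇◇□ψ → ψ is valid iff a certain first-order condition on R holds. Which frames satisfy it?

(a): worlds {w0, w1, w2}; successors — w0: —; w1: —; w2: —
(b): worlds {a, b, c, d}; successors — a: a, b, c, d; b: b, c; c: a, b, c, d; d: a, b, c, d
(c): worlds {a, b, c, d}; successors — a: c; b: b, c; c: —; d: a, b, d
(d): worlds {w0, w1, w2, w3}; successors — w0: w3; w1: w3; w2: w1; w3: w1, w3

(a)

Frame correspondent (Sahlqvist): ∀x ∀y (xR²y → ∃w (yRw ∧ x = w)) — i.e. a generalized confluence (Geach) condition.
(a): condition met.
(b): fails — aR²b but no w with bRw and a=w.
(c): fails — bR²c but no w with cRw and b=w.
(d): fails — w0R²w1 but no w with w1Rw and w0=w.
Valid on: (a).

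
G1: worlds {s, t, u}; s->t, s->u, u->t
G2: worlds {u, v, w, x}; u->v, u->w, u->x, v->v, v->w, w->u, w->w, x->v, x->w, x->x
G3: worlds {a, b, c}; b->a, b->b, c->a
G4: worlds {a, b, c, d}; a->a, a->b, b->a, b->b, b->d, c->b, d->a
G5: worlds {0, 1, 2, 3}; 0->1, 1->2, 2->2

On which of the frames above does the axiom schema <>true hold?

G2, G4

Frame correspondent (Sahlqvist): forall x exists y Rxy — i.e. seriality.
G1: fails — world t has no successor.
G2: ✓.
G3: fails — world a has no successor.
G4: ✓.
G5: fails — world 3 has no successor.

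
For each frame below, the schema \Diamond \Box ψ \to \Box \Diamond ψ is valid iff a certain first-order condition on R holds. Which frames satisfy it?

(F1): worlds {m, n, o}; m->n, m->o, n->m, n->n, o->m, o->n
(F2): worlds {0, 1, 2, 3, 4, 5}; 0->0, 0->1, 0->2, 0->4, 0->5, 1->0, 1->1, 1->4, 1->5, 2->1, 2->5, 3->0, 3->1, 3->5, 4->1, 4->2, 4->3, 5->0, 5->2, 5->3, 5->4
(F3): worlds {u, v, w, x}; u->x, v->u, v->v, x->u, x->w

(F1)

This is the axiom for convergence; its first-order frame correspondent is \forall x \forall y \forall z (Rxy \wedge Rxz \to \exists w (Ryw \wedge Rzw)).
(F1): condition met.
(F2): fails — R02 and R05 but 2 and 5 have no common successor.
(F3): fails — Rvv and Rvu but v and u have no common successor.
Valid on: (F1).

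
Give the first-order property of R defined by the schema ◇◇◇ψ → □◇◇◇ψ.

∀x ∀y ∀z ((xR³y ∧ xRz) → ∃w (y = w ∧ zR³w))

This is a Sahlqvist (Geach-type) schema ◇^3□^0ψ → □^1◇^3ψ.
Minimal-valuation argument: fix x; take any y with xR^3y and any z with xR^1z. Set V(ψ) to the set of worlds R-reachable from y in exactly 0 steps. Then □^0ψ holds at y, so the antecedent holds at x; validity forces ◇^3ψ at z, giving a w with zR^3w and yR^0w.
First-order correspondent: ∀x ∀y ∀z ((xR³y ∧ xRz) → ∃w (y = w ∧ zR³w)).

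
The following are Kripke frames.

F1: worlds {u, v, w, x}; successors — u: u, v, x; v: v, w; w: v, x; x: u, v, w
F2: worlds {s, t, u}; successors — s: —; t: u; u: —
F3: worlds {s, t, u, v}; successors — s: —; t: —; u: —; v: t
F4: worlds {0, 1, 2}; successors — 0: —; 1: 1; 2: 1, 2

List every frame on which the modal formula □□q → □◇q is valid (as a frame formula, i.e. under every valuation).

F1, F4

This is the axiom for a generalized confluence (Geach) condition; its first-order frame correspondent is ∀x ∀z (xRz → ∃w (xR²w ∧ zRw)).
F1: satisfies the condition.
F2: fails — tRu but no w with tR²w and uRw.
F3: fails — vRt but no w with vR²w and tRw.
F4: satisfies the condition.
Valid on: F1, F4.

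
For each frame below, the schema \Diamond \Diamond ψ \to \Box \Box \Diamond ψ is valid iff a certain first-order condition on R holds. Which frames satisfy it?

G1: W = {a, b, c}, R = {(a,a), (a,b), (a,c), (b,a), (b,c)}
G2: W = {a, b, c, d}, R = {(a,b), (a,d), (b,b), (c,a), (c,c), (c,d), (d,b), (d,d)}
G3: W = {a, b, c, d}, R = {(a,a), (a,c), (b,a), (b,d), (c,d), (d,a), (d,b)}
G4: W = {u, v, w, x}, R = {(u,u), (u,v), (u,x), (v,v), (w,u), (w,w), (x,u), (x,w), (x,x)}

Frame correspondent (Sahlqvist): \forall x \forall y \forall z ((x R^2 y \wedge x R^2 z) \to \exists w (y = w \wedge zRw)) — i.e. a generalized confluence (Geach) condition.
G1: fails — aR²a, aR²c but no w with a=w and cRw.
G2: fails — aR²d, aR²b but no w with d=w and bRw.
G3: fails — aR²a, aR²c but no w with a=w and cRw.
G4: fails — uR²u, uR²v but no t with u=t and vRt.
Valid on no frame.

none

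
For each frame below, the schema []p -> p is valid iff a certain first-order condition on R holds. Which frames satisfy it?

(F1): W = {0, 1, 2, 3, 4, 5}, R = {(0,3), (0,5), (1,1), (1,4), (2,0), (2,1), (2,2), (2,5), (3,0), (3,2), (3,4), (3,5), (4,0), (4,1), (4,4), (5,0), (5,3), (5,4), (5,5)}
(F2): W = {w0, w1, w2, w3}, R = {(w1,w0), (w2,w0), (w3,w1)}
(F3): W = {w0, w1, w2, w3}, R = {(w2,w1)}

This is the axiom for reflexivity; its first-order frame correspondent is forall x Rxx.
(F1): fails — world 0 does not see itself.
(F2): fails — world w0 does not see itself.
(F3): fails — world w0 does not see itself.
Valid on no frame.

none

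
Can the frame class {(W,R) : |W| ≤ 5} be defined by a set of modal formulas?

Modal frame validity is preserved under disjoint unions.
Any modal formula valid on each of 6 disjoint one-world frames is valid on their disjoint union (validity is preserved under disjoint unions). Each one-world frame has |W|=1≤5, but the union has |W|=6.
So the class is not modally definable.

No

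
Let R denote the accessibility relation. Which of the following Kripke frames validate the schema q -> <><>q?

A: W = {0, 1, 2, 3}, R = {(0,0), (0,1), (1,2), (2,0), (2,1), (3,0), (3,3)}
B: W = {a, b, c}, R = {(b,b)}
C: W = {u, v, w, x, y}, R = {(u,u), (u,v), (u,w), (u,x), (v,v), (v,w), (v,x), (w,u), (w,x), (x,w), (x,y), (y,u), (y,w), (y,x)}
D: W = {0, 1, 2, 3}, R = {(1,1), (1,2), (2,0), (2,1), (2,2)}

A, C

This is the axiom for a generalized confluence (Geach) condition; its first-order frame correspondent is forall x exists w (x = w & x R^2 w).
A: ✓.
B: fails — at a but no w with a=w and aR²w.
C: ✓.
D: fails — at 0 but no w with 0=w and 0R²w.
Valid on: A, C.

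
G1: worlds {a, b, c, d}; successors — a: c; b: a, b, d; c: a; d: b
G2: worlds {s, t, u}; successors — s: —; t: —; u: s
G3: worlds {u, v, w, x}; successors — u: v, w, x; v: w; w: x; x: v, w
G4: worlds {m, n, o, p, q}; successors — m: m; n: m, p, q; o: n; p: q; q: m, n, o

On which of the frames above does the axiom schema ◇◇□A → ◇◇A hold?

G2, G4

This is the axiom for a generalized confluence (Geach) condition; its first-order frame correspondent is ∀x ∀y (xR²y → ∃w (yRw ∧ xR²w)).
G1: fails — aR²a but no w with aRw and aR²w.
G2: condition met.
G3: fails — vR²x but no t with xRt and vR²t.
G4: condition met.
Valid on: G2, G4.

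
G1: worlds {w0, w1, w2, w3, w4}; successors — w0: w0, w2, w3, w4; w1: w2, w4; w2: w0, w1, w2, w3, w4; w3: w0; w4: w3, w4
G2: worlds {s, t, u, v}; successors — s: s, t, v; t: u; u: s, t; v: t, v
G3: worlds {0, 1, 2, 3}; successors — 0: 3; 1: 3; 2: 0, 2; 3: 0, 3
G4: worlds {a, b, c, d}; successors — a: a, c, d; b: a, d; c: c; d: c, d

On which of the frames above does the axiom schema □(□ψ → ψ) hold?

Frame correspondent (Sahlqvist): ∀x ∀y (Rxy → Ryy) — i.e. shift-reflexivity.
G1: fails — Rw2w1 but not Rw1w1.
G2: fails — Rut but not Rtt.
G3: fails — R20 but not R00.
G4: ✓.

G4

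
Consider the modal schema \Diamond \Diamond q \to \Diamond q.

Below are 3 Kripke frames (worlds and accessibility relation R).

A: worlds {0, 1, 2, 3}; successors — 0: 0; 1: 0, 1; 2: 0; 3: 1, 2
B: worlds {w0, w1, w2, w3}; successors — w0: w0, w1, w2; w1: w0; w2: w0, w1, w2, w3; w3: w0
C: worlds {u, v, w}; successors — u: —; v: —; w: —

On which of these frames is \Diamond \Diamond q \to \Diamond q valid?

C

Frame correspondent (Sahlqvist): \forall x \forall y (x R^2 y \to \exists w (y = w \wedge xRw)) — i.e. a generalized confluence (Geach) condition.
A: fails — 3R²0 but no w with 0=w and 3Rw.
B: fails — w0R²w3 but no w with w3=w and w0Rw.
C: holds.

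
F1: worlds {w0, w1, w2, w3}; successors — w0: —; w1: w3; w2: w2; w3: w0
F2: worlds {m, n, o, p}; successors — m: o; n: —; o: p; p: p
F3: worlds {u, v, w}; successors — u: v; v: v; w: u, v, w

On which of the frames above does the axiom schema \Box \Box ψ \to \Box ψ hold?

F3

The schema corresponds to density: \forall x \forall y (Rxy \to \exists z (Rxz \wedge Rzy)).
F1: fails — Rw3w0 but no z with Rw3z and Rzw0.
F2: fails — Rmo but no z with Rmz and Rzo.
F3: ✓.
Valid on: F3.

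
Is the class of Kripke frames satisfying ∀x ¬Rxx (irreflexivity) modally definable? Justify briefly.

No

Any modally definable frame class is closed under surjective bounded morphisms.
The 4-cycle (worlds w0,w1,w2,w3 with w0→w1→w2→w3→w0) is irreflexive, and the map sending every world to a single reflexive point • is a surjective bounded morphism (forth: every edge maps to (•,•); back: every world has a successor). So any modal formula valid on the 4-cycle is also valid on the reflexive point, which is not irreflexive.
So no modal formula (or set of formulas) defines exactly the irreflexive frames.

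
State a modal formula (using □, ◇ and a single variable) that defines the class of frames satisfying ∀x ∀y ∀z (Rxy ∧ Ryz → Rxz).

A defining formula is □ψ → □□ψ (the 4 axiom).
Suppose □ψ→□□ψ is valid. Take Rxy, Ryz and set V(ψ)={w : Rxw}. Then □ψ at x, so □□ψ at x, so □ψ at y, so ψ at z, i.e. Rxz.

□ψ → □□ψ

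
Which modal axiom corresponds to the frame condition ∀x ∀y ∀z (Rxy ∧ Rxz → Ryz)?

◇q → □◇q

This is the Euclidean property; the standard corresponding axiom is 5: ◇q → □◇q.
Suppose ◇q→□◇q is valid. Take Rxy, Rxz and set V(q)={y}. Then ◇q at x, so □◇q at x, so ◇q at z, so some w with Rzw has q; w=y, i.e. Rzy. By symmetry of the argument, Ryz.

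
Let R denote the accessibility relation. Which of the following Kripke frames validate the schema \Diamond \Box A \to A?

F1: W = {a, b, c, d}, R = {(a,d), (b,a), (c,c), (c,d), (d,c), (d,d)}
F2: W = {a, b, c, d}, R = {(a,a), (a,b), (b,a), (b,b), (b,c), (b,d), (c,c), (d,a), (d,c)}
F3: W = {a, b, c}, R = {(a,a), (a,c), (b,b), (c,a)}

This is the axiom for symmetry; its first-order frame correspondent is \forall x \forall y (Rxy \to Ryx).
F1: fails — Rba but not Rab.
F2: fails — Rbc but not Rcb.
F3: satisfies the condition.

F3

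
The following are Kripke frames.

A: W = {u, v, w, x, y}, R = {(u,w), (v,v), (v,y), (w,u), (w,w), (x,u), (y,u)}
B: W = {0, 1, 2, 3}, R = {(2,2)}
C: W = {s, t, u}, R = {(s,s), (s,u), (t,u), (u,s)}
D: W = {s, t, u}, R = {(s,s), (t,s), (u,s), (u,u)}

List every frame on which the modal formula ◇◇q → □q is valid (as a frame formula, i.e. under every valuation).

B

Frame correspondent (Sahlqvist): ∀x ∀y ∀z ((xR²y ∧ xRz) → ∃w (y = w ∧ z = w)) — i.e. a generalized confluence (Geach) condition.
A: fails — uR²u, uRw but u ≠ w.
B: condition met.
C: fails — sR²s, sRu but s ≠ u.
D: fails — uR²s, uRu but s ≠ u.
Valid on: B.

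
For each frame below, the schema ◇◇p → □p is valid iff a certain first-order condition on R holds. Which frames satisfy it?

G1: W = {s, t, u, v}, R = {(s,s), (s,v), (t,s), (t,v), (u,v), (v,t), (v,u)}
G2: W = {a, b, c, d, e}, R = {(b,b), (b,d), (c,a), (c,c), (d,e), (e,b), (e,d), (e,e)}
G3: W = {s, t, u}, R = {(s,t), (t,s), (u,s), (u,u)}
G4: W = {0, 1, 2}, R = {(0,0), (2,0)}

Frame correspondent (Sahlqvist): ∀x ∀y ∀z ((xR²y ∧ xRz) → ∃w (y = w ∧ z = w)) — i.e. a generalized confluence (Geach) condition.
G1: fails — sR²s, sRv but s ≠ v.
G2: fails — bR²b, bRd but b ≠ d.
G3: fails — sR²s, sRt but s ≠ t.
G4: ✓.
Valid on: G4.

G4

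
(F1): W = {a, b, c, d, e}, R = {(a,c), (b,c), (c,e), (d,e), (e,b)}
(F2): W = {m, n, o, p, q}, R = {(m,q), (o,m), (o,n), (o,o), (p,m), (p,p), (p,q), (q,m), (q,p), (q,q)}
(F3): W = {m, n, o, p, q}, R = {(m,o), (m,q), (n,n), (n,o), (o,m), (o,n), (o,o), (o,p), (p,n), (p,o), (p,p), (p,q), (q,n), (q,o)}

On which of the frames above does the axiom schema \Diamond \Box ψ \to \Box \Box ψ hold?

Frame correspondent (Sahlqvist): \forall x \forall y \forall z ((xRy \wedge x R^2 z) \to \exists w (yRw \wedge z = w)) — i.e. a generalized confluence (Geach) condition.
(F1): condition met.
(F2): fails — oRm, oR²m but no w with mRw and m=w.
(F3): fails — mRq, mR²m but no w with qRw and m=w.
Valid on: (F1).

(F1)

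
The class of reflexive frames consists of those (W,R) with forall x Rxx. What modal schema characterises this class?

□ψ → ψ

A defining formula is □ψ → ψ (the T axiom).
Suppose □ψ→ψ is valid. At any x set V(ψ)={w : Rxw}. Then □ψ holds at x, so ψ holds at x, i.e. Rxx.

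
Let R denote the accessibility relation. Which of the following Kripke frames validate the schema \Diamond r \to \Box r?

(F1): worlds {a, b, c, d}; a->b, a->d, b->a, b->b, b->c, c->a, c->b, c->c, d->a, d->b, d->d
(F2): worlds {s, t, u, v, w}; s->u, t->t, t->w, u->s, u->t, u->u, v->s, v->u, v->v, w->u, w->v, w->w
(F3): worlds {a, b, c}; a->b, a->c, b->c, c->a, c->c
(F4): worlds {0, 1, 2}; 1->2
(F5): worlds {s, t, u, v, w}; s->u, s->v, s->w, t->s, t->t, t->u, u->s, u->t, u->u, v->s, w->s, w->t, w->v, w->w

This is the axiom for partial functionality; its first-order frame correspondent is \forall x \forall y \forall z (Rxy \wedge Rxz \to y = z).
(F1): fails — a sees both b and d.
(F2): fails — t sees both t and w.
(F3): fails — a sees both b and c.
(F4): ✓.
(F5): fails — s sees both u and v.

(F4)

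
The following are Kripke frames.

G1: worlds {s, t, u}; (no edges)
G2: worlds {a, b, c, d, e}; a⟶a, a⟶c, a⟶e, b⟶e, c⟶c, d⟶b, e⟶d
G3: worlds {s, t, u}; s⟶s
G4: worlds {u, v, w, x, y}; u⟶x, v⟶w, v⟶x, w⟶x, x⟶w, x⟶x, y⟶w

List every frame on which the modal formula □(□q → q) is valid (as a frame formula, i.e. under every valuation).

G1, G3

Frame correspondent (Sahlqvist): ∀x ∀y (Rxy → Ryy) — i.e. shift-reflexivity.
G1: condition met.
G2: fails — Rae but not Ree.
G3: condition met.
G4: fails — Rxw but not Rww.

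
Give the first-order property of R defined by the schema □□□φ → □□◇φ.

This is a Sahlqvist (Geach-type) schema ◇^0□^3φ → □^2◇^1φ.
First-order correspondent: ∀x ∀z (xR²z → ∃w (xR³w ∧ zRw)).

∀x ∀z (xR²z → ∃w (xR³w ∧ zRw))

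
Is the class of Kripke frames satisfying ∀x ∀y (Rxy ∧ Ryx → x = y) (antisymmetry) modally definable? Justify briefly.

Not definable by any modal formula

Modal frame validity is preserved under surjective bounded morphisms.
The 8-cycle (worlds 0,1,2,3,4,5,6,7 with 0→1→2→3→4→5→6→7→0) is antisymmetric. Sending even-indexed worlds to s and odd-indexed worlds to t is a surjective bounded morphism onto the two-world frame with s↔t, which is not antisymmetric.
So the class is not modally definable.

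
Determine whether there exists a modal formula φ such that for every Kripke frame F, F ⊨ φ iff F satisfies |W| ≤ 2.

Modal frame validity is preserved under disjoint unions.
Any modal formula valid on each of 3 disjoint one-world frames is valid on their disjoint union (validity is preserved under disjoint unions). Each one-world frame has |W|=1≤2, but the union has |W|=3.
So the class is not modally definable.

No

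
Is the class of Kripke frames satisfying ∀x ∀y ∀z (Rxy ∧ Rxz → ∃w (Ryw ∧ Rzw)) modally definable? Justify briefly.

Yes: it is convergence, defined by the .2 schema ◇□q → □◇q.
Suppose ◇□q→□◇q is valid. Take Rxy, Rxz and set V(q)={w : Ryw}. Then □q at y so ◇□q at x, so □◇q at x, so ◇q at z, giving w with Rzw and Ryw.

Yes — defined by ◇□q → □◇q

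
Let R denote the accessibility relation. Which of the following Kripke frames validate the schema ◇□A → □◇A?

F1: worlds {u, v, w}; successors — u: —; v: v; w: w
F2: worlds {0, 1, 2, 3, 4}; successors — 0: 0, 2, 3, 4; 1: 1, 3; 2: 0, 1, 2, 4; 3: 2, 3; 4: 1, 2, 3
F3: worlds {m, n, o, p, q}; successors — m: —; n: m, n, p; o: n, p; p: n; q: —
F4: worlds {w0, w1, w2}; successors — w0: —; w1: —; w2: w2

This is the axiom for convergence; its first-order frame correspondent is ∀x ∀y ∀z (Rxy ∧ Rxz → ∃w (Ryw ∧ Rzw)).
F1: ✓.
F2: ✓.
F3: fails — Rnn and Rnm but n and m have no common successor.
F4: ✓.

F1, F2, F4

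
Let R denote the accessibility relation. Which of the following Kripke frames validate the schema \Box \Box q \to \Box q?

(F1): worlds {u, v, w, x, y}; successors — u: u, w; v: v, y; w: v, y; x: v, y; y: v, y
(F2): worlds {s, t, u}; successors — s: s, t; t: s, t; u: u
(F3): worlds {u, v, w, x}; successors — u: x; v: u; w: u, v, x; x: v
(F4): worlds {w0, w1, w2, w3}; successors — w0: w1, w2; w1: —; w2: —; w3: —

Frame correspondent (Sahlqvist): \forall x \forall y (Rxy \to \exists z (Rxz \wedge Rzy)) — i.e. density.
(F1): condition met.
(F2): condition met.
(F3): fails — Rvu but no z with Rvz and Rzu.
(F4): fails — Rw0w1 but no z with Rw0z and Rzw1.

(F1), (F2)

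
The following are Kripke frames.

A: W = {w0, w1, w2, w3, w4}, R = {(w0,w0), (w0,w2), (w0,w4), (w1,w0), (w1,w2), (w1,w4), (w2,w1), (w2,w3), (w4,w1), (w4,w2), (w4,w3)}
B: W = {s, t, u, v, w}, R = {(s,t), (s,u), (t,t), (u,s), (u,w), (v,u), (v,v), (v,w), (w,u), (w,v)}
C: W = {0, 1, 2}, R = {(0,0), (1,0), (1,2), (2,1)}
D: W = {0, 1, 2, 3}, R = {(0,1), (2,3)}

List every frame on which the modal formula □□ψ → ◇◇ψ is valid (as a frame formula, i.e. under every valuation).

B, C

This is the axiom for a generalized confluence (Geach) condition; its first-order frame correspondent is ∀x ∃w (xR²w ∧ xR²w).
A: fails — at w3 but no w with w3R²w and w3R²w.
B: ✓.
C: ✓.
D: fails — at 0 but no w with 0R²w and 0R²w.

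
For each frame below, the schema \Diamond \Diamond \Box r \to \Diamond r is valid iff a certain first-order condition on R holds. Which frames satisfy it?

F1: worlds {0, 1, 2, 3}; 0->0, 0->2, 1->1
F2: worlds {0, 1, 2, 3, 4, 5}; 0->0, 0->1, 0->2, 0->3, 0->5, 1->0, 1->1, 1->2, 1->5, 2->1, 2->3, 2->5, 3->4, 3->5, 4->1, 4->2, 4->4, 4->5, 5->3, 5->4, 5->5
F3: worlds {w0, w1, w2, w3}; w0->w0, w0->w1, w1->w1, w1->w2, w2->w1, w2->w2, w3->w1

F2, F3

Frame correspondent (Sahlqvist): \forall x \forall y (x R^2 y \to \exists w (yRw \wedge xRw)) — i.e. a generalized confluence (Geach) condition.
F1: fails — 0R²2 but no w with 2Rw and 0Rw.
F2: ✓.
F3: ✓.
Valid on: F2, F3.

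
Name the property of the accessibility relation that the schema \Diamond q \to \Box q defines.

Suppose ◇q→□q is valid. Take Rxy, Rxz and set V(q)={y}. Then ◇q at x, so □q at x, so q at z, i.e. z=y.

partial functionality: \forall x \forall y \forall z (Rxy \wedge Rxz \to y = z)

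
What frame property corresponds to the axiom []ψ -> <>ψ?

Seriality

This schema is the D axiom.
Its frame correspondent is seriality — forall x exists y Rxy.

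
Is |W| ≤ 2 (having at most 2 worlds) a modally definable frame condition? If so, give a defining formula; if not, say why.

Any modally definable frame class is closed under disjoint unions.
Any modal formula valid on each of 3 disjoint one-world frames is valid on their disjoint union (validity is preserved under disjoint unions). Each one-world frame has |W|=1≤2, but the union has |W|=3.
Hence having at most 2 worlds is not modally definable.

No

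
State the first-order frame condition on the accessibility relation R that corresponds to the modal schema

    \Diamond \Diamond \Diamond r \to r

This is a Sahlqvist (Geach-type) schema ◇^3□^0r → □^0◇^0r.
First-order correspondent: \forall x \forall y (x R^3 y \to \exists w (y = w \wedge x = w)).

\forall x \forall y (x R^3 y \to \exists w (y = w \wedge x = w))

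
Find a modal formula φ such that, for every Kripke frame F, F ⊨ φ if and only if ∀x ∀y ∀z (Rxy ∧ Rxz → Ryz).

This is the Euclidean property; the standard corresponding axiom is 5: ◇q → □◇q.

◇q → □◇q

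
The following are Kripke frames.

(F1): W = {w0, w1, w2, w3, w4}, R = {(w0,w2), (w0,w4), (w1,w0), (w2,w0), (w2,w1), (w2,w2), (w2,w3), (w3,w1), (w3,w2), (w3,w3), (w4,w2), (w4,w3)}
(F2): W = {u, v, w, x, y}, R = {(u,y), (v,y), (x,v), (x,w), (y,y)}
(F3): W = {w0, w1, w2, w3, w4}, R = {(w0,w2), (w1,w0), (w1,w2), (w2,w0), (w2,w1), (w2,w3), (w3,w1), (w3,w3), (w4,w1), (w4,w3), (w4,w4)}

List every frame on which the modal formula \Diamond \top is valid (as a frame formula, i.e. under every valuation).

(F1), (F3)

Frame correspondent (Sahlqvist): \forall x \exists y Rxy — i.e. seriality.
(F1): condition met.
(F2): fails — world w has no successor.
(F3): condition met.
Valid on: (F1), (F3).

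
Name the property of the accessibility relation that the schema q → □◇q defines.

Suppose q→□◇q is valid. Take Rxy and set V(q)={x}. Then q at x, so □◇q at x, so ◇q at y, so some z with Ryz has q; z=x, i.e. Ryx.
Conversely, on a frame with symmetry the schema holds at every world under every valuation.
So the correspondent is symmetry.

symmetry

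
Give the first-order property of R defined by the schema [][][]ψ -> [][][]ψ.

This is a Sahlqvist (Geach-type) schema ◇^0□^3ψ → □^3◇^0ψ.
Minimal-valuation argument: fix x; take any y with xR^0y and any z with xR^3z. Set V(ψ) to the set of worlds R-reachable from y in exactly 3 steps. Then □^3ψ holds at y, so the antecedent holds at x; validity forces ◇^0ψ at z, giving a w with zR^0w and yR^3w.
First-order correspondent: forall x forall z (x R^3 z -> exists w (x R^3 w & z = w)).

forall x forall z (x R^3 z -> exists w (x R^3 w & z = w))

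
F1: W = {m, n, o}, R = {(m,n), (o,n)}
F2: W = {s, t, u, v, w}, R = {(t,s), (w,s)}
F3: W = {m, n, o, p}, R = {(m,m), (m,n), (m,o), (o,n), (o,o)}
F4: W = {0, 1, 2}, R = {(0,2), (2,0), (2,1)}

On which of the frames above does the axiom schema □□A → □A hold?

The schema corresponds to density: ∀x ∀y (Rxy → ∃z (Rxz ∧ Rzy)).
F1: fails — Ron but no z with Roz and Rzn.
F2: fails — Rts but no z with Rtz and Rzs.
F3: holds.
F4: fails — R20 but no z with R2z and Rz0.

F3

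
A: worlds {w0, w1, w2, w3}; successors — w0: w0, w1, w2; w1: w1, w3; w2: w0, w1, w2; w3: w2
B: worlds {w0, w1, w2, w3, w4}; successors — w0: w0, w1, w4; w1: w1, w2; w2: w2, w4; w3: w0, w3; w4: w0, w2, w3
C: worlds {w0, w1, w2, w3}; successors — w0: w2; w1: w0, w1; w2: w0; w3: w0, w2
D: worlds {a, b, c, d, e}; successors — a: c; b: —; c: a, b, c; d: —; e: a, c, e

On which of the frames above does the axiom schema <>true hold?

This is the axiom for seriality; its first-order frame correspondent is forall x exists y Rxy.
A: holds.
B: holds.
C: holds.
D: fails — world b has no successor.

A, B, C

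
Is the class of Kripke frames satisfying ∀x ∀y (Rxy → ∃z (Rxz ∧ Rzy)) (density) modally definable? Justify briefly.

Yes, by □□r → □r

The condition is density. A defining modal formula is □□r → □r.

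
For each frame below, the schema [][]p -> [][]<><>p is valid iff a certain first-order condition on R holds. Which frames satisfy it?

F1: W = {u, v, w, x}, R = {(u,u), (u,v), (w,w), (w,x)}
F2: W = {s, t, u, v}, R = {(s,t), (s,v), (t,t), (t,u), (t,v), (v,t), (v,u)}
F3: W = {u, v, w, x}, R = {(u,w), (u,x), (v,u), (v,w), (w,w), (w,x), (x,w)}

This is the axiom for a generalized confluence (Geach) condition; its first-order frame correspondent is forall x forall z (x R^2 z -> exists w (x R^2 w & z R^2 w)).
F1: fails — uR²v but no t with uR²t and vR²t.
F2: fails — sR²u but no w with sR²w and uR²w.
F3: satisfies the condition.

F3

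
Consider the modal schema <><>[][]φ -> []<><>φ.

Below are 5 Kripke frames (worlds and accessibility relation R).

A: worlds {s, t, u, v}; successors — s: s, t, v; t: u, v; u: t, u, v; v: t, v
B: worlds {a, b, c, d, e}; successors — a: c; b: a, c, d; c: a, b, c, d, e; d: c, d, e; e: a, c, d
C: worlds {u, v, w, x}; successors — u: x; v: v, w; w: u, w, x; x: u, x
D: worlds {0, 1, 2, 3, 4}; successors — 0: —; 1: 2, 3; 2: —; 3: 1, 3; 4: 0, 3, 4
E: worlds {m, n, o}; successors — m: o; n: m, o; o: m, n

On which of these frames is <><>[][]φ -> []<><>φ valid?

A, B, C, E

Frame correspondent (Sahlqvist): forall x forall y forall z ((x R^2 y & xRz) -> exists w (y R^2 w & z R^2 w)) — i.e. a generalized confluence (Geach) condition.
A: condition met.
B: condition met.
C: condition met.
D: fails — 1R²1, 1R2 but no w with 1R²w and 2R²w.
E: condition met.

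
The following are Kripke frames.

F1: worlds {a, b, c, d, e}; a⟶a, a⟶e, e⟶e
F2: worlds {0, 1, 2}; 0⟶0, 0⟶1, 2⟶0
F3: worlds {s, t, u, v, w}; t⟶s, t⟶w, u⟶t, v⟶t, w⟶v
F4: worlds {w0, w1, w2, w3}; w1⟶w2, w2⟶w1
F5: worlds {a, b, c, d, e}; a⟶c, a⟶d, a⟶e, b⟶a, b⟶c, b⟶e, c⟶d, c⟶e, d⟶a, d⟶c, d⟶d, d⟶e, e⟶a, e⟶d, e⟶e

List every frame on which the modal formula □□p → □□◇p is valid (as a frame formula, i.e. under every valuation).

The schema corresponds to a generalized confluence (Geach) condition: ∀x ∀z (xR²z → ∃w (xR²w ∧ zRw)).
F1: ✓.
F2: fails — 0R²1 but no w with 0R²w and 1Rw.
F3: fails — tR²v but no w* with tR²w* and vRw*.
F4: fails — w1R²w1 but no w with w1R²w and w1Rw.
F5: ✓.

F1, F5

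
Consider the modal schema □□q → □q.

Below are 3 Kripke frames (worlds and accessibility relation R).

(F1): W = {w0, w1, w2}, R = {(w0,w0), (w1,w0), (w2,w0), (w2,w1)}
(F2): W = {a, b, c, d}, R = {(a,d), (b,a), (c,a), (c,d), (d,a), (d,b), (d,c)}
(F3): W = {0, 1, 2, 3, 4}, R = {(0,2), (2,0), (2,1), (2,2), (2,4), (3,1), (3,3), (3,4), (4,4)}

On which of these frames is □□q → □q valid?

(F3)

Frame correspondent (Sahlqvist): ∀x ∀y (Rxy → ∃z (Rxz ∧ Rzy)) — i.e. density.
(F1): fails — Rw2w1 but no z with Rw2z and Rzw1.
(F2): fails — Rdc but no z with Rdz and Rzc.
(F3): condition met.
Valid on: (F3).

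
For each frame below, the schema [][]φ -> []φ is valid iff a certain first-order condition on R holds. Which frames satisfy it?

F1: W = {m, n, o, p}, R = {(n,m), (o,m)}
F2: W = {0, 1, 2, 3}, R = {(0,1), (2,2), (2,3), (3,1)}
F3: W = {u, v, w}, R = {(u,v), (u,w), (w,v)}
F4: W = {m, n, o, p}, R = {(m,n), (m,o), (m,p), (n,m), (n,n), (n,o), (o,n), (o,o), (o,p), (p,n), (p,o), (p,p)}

F4

The schema corresponds to density: forall x forall y (Rxy -> exists z (Rxz & Rzy)).
F1: fails — Rnm but no z with Rnz and Rzm.
F2: fails — R01 but no z with R0z and Rz1.
F3: fails — Ruw but no z with Ruz and Rzw.
F4: satisfies the condition.
Valid on: F4.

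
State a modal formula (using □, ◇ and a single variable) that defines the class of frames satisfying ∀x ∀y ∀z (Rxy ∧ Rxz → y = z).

This is partial functionality; the standard corresponding axiom is CD: ◇r → □r.

◇r → □r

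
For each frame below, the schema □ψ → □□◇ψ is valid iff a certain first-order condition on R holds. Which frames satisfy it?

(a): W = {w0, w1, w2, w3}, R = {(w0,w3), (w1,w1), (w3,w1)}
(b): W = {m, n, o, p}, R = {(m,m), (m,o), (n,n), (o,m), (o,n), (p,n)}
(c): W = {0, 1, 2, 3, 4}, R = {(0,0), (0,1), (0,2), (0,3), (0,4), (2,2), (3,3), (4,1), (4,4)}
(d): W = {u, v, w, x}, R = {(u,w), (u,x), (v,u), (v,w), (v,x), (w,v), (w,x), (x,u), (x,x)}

(d)

Frame correspondent (Sahlqvist): ∀x ∀z (xR²z → ∃w (xRw ∧ zRw)) — i.e. a generalized confluence (Geach) condition.
(a): fails — w0R²w1 but no w with w0Rw and w1Rw.
(b): fails — mR²n but no w with mRw and nRw.
(c): fails — 0R²1 but no w with 0Rw and 1Rw.
(d): holds.
Valid on: (d).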